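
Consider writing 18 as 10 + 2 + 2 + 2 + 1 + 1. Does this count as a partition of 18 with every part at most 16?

Yes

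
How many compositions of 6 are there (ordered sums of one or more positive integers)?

32

There are 5 gaps and each independently is a cut or not, giving 2^5 = 32.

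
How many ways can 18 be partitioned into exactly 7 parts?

49

There are too many to list fully; the first 12 (by largest part) are:
12 + 1 + 1 + 1 + 1 + 1 + 1
11 + 2 + 1 + 1 + 1 + 1 + 1
10 + 3 + 1 + 1 + 1 + 1 + 1
10 + 2 + 2 + 1 + 1 + 1 + 1
9 + 4 + 1 + 1 + 1 + 1 + 1
9 + 3 + 2 + 1 + 1 + 1 + 1
9 + 2 + 2 + 2 + 1 + 1 + 1
8 + 5 + 1 + 1 + 1 + 1 + 1
8 + 4 + 2 + 1 + 1 + 1 + 1
8 + 3 + 3 + 1 + 1 + 1 + 1
8 + 3 + 2 + 2 + 1 + 1 + 1
8 + 2 + 2 + 2 + 2 + 1 + 1
…and 37 more, for 49 total.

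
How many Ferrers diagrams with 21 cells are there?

792

There are 792 such partitions.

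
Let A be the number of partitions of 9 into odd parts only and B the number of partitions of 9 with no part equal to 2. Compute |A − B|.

7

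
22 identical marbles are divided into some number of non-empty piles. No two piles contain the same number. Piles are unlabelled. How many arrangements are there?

Direct enumeration gives 89 partitions.

89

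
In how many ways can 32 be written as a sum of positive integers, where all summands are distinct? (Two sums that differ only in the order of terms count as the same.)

A full systematic count gives 390.

390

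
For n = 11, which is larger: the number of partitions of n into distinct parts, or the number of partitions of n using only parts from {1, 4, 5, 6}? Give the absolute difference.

3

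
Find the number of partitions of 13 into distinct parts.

18

The partitions of 13 that satisfy the conditions:
13
12, 1
11, 2
10, 3
10, 2, 1
9, 4
9, 3, 1
8, 5
8, 4, 1
8, 3, 2
7, 6
7, 5, 1
7, 4, 2
7, 3, 2, 1
6, 5, 2
6, 4, 3
6, 4, 2, 1
5, 4, 3, 1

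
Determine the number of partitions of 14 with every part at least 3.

13

Listing the qualifying partitions of 14:
14
11,3
10,4
9,5
8,6
8,3,3
7,7
7,4,3
6,5,3
6,4,4
5,5,4
5,3,3,3
4,4,3,3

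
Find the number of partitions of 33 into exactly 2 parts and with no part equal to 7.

15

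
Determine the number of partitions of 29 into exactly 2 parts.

14

The partitions of 29 that satisfy the conditions:
1, 28
2, 27
3, 26
4, 25
5, 24
6, 23
7, 22
8, 21
9, 20
10, 19
11, 18
12, 17
13, 16
14, 15
Counting gives 14.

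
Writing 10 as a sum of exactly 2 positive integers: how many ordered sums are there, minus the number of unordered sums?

4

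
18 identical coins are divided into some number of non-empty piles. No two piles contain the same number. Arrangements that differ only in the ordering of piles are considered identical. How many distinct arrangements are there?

46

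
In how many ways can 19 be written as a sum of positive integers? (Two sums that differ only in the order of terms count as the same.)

490

Systematic enumeration (by largest part, then next-largest, …) yields 490.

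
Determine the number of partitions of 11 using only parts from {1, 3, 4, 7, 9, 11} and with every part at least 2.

They are:
11
4, 7
3, 4, 4

3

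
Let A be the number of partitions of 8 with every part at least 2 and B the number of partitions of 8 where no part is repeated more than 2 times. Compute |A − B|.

Partitions of 8 with every part at least 2: 7.
Partitions of 8 where no part is repeated more than 2 times: 13.
|7 − 13| = 6.

6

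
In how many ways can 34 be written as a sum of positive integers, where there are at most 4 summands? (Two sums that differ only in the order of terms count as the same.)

411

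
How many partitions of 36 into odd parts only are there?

Systematic enumeration (by largest part, then next-largest, …) yields 668.

668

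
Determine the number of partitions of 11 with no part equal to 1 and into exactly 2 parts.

4

Listing the qualifying partitions of 11:
9 + 2
8 + 3
7 + 4
6 + 5
That's 4 in total.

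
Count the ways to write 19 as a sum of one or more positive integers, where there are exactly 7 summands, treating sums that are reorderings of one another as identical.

65

There are too many to list fully; the first 12 (by largest part) are:
13,1,1,1,1,1,1
12,2,1,1,1,1,1
11,3,1,1,1,1,1
11,2,2,1,1,1,1
10,4,1,1,1,1,1
10,3,2,1,1,1,1
10,2,2,2,1,1,1
9,5,1,1,1,1,1
9,4,2,1,1,1,1
9,3,3,1,1,1,1
9,3,2,2,1,1,1
9,2,2,2,2,1,1
…and 53 more, for 65 total.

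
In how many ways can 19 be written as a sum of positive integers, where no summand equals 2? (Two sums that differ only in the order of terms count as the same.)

193

Enumerating by decreasing first part gives 193 partitions in all.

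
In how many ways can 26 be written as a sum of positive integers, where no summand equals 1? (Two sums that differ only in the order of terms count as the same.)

Direct enumeration gives 478 partitions.

478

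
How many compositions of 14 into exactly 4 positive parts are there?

By stars and bars with positive parts, the count is C(13,3) = 286.

286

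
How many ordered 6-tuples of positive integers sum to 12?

462

A composition of 12 into 6 positive parts is chosen by placing 5 dividers among the 11 gaps between 12 units: C(11,5) = 462.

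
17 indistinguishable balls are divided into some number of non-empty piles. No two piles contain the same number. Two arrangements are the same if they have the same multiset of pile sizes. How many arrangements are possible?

38

There are too many to list fully; the first 12 (by largest part) are:
17
16+1
15+2
14+3
14+2+1
13+4
13+3+1
12+5
12+4+1
12+3+2
11+6
11+5+1
…and 26 more, for 38 total.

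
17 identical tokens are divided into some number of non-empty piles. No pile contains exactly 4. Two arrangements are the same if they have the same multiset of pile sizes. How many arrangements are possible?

Direct enumeration gives 196 partitions.

196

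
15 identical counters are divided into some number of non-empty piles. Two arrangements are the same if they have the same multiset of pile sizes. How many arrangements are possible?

176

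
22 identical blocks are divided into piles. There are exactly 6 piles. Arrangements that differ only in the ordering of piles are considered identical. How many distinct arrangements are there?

Direct enumeration gives 136 partitions.

136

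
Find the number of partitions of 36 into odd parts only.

There are 668 such partitions.

668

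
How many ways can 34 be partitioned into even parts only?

297

There are 297 such partitions.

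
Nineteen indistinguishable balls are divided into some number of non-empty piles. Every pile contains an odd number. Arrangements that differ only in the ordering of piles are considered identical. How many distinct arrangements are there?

There are too many to list fully; the first 12 (by largest part) are:
19
17,1,1
15,3,1
15,1,1,1,1
13,5,1
13,3,3
13,3,1,1,1
13,1,1,1,1,1,1
11,7,1
11,5,3
11,5,1,1,1
11,3,3,1,1
…and 42 more, for 54 total.

54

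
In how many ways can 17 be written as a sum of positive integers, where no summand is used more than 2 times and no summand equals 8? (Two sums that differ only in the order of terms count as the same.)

Counting exhaustively, 92 partitions satisfy the conditions.

92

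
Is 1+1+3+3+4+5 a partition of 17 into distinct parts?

No

The parts sum to 17, and the condition 'all summands are distinct' is violated.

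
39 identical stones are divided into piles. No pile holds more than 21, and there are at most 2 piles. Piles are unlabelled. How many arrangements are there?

Enumerating:
21, 18
20, 19

2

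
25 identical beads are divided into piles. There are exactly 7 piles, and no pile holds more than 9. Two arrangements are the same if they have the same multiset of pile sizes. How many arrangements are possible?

A full systematic count gives 158.

158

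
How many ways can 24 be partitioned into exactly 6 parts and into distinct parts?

3

Enumerating:
9+5+4+3+2+1
8+6+4+3+2+1
7+6+5+3+2+1
Counting gives 3.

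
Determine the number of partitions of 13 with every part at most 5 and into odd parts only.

10

They are:
5 + 5 + 3
5 + 5 + 1 + 1 + 1
5 + 3 + 3 + 1 + 1
5 + 3 + 1 + 1 + 1 + 1 + 1
5 + 1 + 1 + 1 + 1 + 1 + 1 + 1 + 1
3 + 3 + 3 + 3 + 1
3 + 3 + 3 + 1 + 1 + 1 + 1
3 + 3 + 1 + 1 + 1 + 1 + 1 + 1 + 1
3 + 1 + 1 + 1 + 1 + 1 + 1 + 1 + 1 + 1 + 1
1 + 1 + 1 + 1 + 1 + 1 + 1 + 1 + 1 + 1 + 1 + 1 + 1
Counting gives 10.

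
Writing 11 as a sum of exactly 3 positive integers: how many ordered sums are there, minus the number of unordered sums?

Ordered (compositions into 3 parts): C(10,2) = 45.
Unordered (partitions into 3 parts): 10.
Difference: 45 − 10 = 35.

35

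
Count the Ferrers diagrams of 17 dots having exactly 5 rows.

47

There are too many to list fully; the first 12 (by largest part) are:
13 + 1 + 1 + 1 + 1
12 + 2 + 1 + 1 + 1
11 + 3 + 1 + 1 + 1
11 + 2 + 2 + 1 + 1
10 + 4 + 1 + 1 + 1
10 + 3 + 2 + 1 + 1
10 + 2 + 2 + 2 + 1
9 + 5 + 1 + 1 + 1
9 + 4 + 2 + 1 + 1
9 + 3 + 3 + 1 + 1
9 + 3 + 2 + 2 + 1
9 + 2 + 2 + 2 + 2
…and 35 more, for 47 total.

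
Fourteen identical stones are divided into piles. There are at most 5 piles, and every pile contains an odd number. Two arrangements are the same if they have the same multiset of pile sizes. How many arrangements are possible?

Listing the qualifying partitions of 14:
13,1
11,3
11,1,1,1
9,5
9,3,1,1
7,7
7,5,1,1
7,3,3,1
5,5,3,1
5,3,3,3
That's 10 in total.

10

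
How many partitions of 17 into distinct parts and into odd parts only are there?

They are:
17
13+3+1
11+5+1
9+7+1
9+5+3

5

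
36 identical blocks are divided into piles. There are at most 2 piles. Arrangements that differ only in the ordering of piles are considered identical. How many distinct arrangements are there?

Listing the qualifying partitions of 36:
36
1 + 35
2 + 34
3 + 33
4 + 32
5 + 31
6 + 30
7 + 29
8 + 28
9 + 27
10 + 26
11 + 25
12 + 24
13 + 23
14 + 22
15 + 21
16 + 20
17 + 19
18 + 18
Counting gives 19.

19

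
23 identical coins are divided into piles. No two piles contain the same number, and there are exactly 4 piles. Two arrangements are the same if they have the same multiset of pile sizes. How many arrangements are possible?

39

There are too many to list fully; the first 12 (by largest part) are:
17 + 3 + 2 + 1
16 + 4 + 2 + 1
15 + 5 + 2 + 1
15 + 4 + 3 + 1
14 + 6 + 2 + 1
14 + 5 + 3 + 1
14 + 4 + 3 + 2
13 + 7 + 2 + 1
13 + 6 + 3 + 1
13 + 5 + 4 + 1
13 + 5 + 3 + 2
12 + 8 + 2 + 1
…and 27 more, for 39 total.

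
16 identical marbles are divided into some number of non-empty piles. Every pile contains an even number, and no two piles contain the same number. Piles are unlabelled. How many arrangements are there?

6

Enumerating:
16
14+2
12+4
10+6
10+4+2
8+6+2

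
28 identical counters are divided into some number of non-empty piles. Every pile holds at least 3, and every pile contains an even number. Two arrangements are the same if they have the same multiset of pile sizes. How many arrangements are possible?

There are too many to list fully; the first 12 (by largest part) are:
28
24,4
22,6
20,8
20,4,4
18,10
18,6,4
16,12
16,8,4
16,6,6
16,4,4,4
14,14
…and 22 more, for 34 total.

34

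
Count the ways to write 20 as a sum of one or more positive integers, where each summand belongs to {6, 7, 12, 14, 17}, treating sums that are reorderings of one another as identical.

They are:
14+6
7+7+6

2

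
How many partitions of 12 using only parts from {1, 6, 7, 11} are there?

5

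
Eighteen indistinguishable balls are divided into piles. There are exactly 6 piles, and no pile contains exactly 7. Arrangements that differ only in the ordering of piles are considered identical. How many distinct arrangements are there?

There are too many to list fully; the first 12 (by largest part) are:
13 + 1 + 1 + 1 + 1 + 1
12 + 2 + 1 + 1 + 1 + 1
11 + 3 + 1 + 1 + 1 + 1
11 + 2 + 2 + 1 + 1 + 1
10 + 4 + 1 + 1 + 1 + 1
10 + 3 + 2 + 1 + 1 + 1
10 + 2 + 2 + 2 + 1 + 1
9 + 5 + 1 + 1 + 1 + 1
9 + 4 + 2 + 1 + 1 + 1
9 + 3 + 3 + 1 + 1 + 1
9 + 3 + 2 + 2 + 1 + 1
9 + 2 + 2 + 2 + 2 + 1
…and 36 more, for 48 total.

48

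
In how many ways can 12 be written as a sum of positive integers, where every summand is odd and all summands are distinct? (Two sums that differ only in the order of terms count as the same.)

Listing the qualifying partitions of 12:
1 + 11
3 + 9
5 + 7

3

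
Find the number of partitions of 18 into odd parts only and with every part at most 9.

35

A partial list (first 12 by largest part):
9, 9
1, 1, 7, 9
1, 3, 5, 9
1, 1, 1, 1, 5, 9
3, 3, 3, 9
1, 1, 1, 3, 3, 9
1, 1, 1, 1, 1, 1, 3, 9
1, 1, 1, 1, 1, 1, 1, 1, 1, 9
1, 3, 7, 7
1, 1, 1, 1, 7, 7
1, 5, 5, 7
3, 3, 5, 7
…and 23 more, for 35 total.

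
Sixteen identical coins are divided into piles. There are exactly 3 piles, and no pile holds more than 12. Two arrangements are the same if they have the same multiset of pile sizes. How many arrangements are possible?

The partitions of 16 that satisfy the conditions:
12,3,1
12,2,2
11,4,1
11,3,2
10,5,1
10,4,2
10,3,3
9,6,1
9,5,2
9,4,3
8,7,1
8,6,2
8,5,3
8,4,4
7,7,2
7,6,3
7,5,4
6,6,4
6,5,5
That's 19 in total.

19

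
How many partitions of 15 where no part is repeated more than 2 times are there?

70

A partial list (first 12 by largest part):
15
1+14
2+13
1+1+13
3+12
1+2+12
4+11
1+3+11
2+2+11
1+1+2+11
5+10
1+4+10
…and 58 more, for 70 total.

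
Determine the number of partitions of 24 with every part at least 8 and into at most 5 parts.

7

They are:
24
16+8
15+9
14+10
13+11
12+12
8+8+8
That's 7 in total.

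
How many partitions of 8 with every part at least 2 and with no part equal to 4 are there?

Listing the qualifying partitions of 8:
8
2+6
3+5
2+3+3
2+2+2+2

5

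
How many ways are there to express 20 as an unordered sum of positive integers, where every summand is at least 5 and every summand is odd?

Enumerating:
15 + 5
13 + 7
11 + 9
5 + 5 + 5 + 5

4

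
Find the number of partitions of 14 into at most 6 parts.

Enumerating by decreasing first part gives 90 partitions in all.

90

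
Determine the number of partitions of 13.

A full systematic count gives 101.

101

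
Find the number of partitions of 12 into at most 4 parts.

34

A partial list (first 12 by largest part):
12
11 + 1
10 + 2
10 + 1 + 1
9 + 3
9 + 2 + 1
9 + 1 + 1 + 1
8 + 4
8 + 3 + 1
8 + 2 + 2
8 + 2 + 1 + 1
7 + 5
…and 22 more, for 34 total.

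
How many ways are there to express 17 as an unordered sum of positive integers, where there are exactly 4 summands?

39

A partial list (first 12 by largest part):
14, 1, 1, 1
13, 2, 1, 1
12, 3, 1, 1
12, 2, 2, 1
11, 4, 1, 1
11, 3, 2, 1
11, 2, 2, 2
10, 5, 1, 1
10, 4, 2, 1
10, 3, 3, 1
10, 3, 2, 2
9, 6, 1, 1
…and 27 more, for 39 total.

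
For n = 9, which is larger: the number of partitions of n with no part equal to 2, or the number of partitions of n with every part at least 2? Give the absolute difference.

Partitions of 9 with no part equal to 2: 15.
Partitions of 9 with every part at least 2: 8.
|15 − 8| = 7.

7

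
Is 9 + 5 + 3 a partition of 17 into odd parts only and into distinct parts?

The parts sum to 17, and the condition 'every summand is odd' holds; the condition 'all summands are distinct' holds.

Yes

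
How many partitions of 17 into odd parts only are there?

There are too many to list fully; the first 12 (by largest part) are:
17
15 + 1 + 1
13 + 3 + 1
13 + 1 + 1 + 1 + 1
11 + 5 + 1
11 + 3 + 3
11 + 3 + 1 + 1 + 1
11 + 1 + 1 + 1 + 1 + 1 + 1
9 + 7 + 1
9 + 5 + 3
9 + 5 + 1 + 1 + 1
9 + 3 + 3 + 1 + 1
…and 26 more, for 38 total.

38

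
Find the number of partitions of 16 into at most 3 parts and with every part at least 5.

6

They are:
16
11 + 5
10 + 6
9 + 7
8 + 8
6 + 5 + 5
That's 6 in total.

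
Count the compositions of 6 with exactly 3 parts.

Place 2 bars in the 5 internal gaps of a row of 6 dots: C(5,2) = 10.

10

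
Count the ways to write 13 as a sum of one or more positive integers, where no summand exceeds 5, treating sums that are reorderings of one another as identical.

57

There are too many to list fully; the first 12 (by largest part) are:
5, 5, 3
5, 5, 2, 1
5, 5, 1, 1, 1
5, 4, 4
5, 4, 3, 1
5, 4, 2, 2
5, 4, 2, 1, 1
5, 4, 1, 1, 1, 1
5, 3, 3, 2
5, 3, 3, 1, 1
5, 3, 2, 2, 1
5, 3, 2, 1, 1, 1
…and 45 more, for 57 total.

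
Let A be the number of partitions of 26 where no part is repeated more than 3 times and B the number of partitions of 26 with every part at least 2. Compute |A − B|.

582

Partitions of 26 where no part is repeated more than 3 times: 1060.
Partitions of 26 with every part at least 2: 478.
|1060 − 478| = 582.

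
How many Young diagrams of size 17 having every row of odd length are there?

A partial list (first 12 by largest part):
17
1, 1, 15
1, 3, 13
1, 1, 1, 1, 13
1, 5, 11
3, 3, 11
1, 1, 1, 3, 11
1, 1, 1, 1, 1, 1, 11
1, 7, 9
3, 5, 9
1, 1, 1, 5, 9
1, 1, 3, 3, 9
…and 26 more, for 38 total.

38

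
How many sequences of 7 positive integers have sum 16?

5005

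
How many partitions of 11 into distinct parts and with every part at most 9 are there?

10

Enumerating:
9,2
8,3
8,2,1
7,4
7,3,1
6,5
6,4,1
6,3,2
5,4,2
5,3,2,1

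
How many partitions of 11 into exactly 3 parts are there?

10

Enumerating:
9 + 1 + 1
8 + 2 + 1
7 + 3 + 1
7 + 2 + 2
6 + 4 + 1
6 + 3 + 2
5 + 5 + 1
5 + 4 + 2
5 + 3 + 3
4 + 4 + 3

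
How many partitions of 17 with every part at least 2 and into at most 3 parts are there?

24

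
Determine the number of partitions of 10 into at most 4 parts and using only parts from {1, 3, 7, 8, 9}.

Listing the qualifying partitions of 10:
9, 1
8, 1, 1
7, 3
7, 1, 1, 1
3, 3, 3, 1

5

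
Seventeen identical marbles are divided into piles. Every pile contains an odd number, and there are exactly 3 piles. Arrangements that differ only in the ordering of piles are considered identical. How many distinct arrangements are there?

They are:
15 + 1 + 1
13 + 3 + 1
11 + 5 + 1
11 + 3 + 3
9 + 7 + 1
9 + 5 + 3
7 + 7 + 3
7 + 5 + 5

8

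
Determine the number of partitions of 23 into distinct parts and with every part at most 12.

61

A partial list (first 12 by largest part):
12, 11
12, 10, 1
12, 9, 2
12, 8, 3
12, 8, 2, 1
12, 7, 4
12, 7, 3, 1
12, 6, 5
12, 6, 4, 1
12, 6, 3, 2
12, 5, 4, 2
12, 5, 3, 2, 1
…and 49 more, for 61 total.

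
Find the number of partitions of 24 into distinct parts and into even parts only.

They are:
24
2,22
4,20
6,18
2,4,18
8,16
2,6,16
10,14
2,8,14
4,6,14
2,10,12
4,8,12
2,4,6,12
6,8,10
2,4,8,10

15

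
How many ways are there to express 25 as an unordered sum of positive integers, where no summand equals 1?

383

A full systematic count gives 383.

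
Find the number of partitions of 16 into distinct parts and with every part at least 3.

They are:
16
13, 3
12, 4
11, 5
10, 6
9, 7
9, 4, 3
8, 5, 3
7, 6, 3
7, 5, 4

10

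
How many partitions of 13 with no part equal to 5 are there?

79

A full systematic count gives 79.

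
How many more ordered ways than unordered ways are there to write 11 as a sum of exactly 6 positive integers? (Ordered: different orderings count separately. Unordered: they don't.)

245

Ordered (compositions into 6 parts): C(10,5) = 252.
Partitions of 11 into exactly 6 parts: 7.
Difference: 252 − 7 = 245.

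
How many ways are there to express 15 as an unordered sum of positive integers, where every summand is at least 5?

5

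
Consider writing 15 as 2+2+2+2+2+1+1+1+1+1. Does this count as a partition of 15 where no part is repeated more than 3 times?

The parts sum to 15, and the condition 'no summand is used more than 3 times' is violated.

No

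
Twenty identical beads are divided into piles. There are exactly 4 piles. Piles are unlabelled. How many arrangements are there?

A partial list (first 12 by largest part):
17,1,1,1
16,2,1,1
15,3,1,1
15,2,2,1
14,4,1,1
14,3,2,1
14,2,2,2
13,5,1,1
13,4,2,1
13,3,3,1
13,3,2,2
12,6,1,1
…and 52 more, for 64 total.

64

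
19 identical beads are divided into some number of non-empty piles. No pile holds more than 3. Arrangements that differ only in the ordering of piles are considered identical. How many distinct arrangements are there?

40

A partial list (first 12 by largest part):
3, 3, 3, 3, 3, 3, 1
3, 3, 3, 3, 3, 2, 2
3, 3, 3, 3, 3, 2, 1, 1
3, 3, 3, 3, 3, 1, 1, 1, 1
3, 3, 3, 3, 2, 2, 2, 1
3, 3, 3, 3, 2, 2, 1, 1, 1
3, 3, 3, 3, 2, 1, 1, 1, 1, 1
3, 3, 3, 3, 1, 1, 1, 1, 1, 1, 1
3, 3, 3, 2, 2, 2, 2, 2
3, 3, 3, 2, 2, 2, 2, 1, 1
3, 3, 3, 2, 2, 2, 1, 1, 1, 1
3, 3, 3, 2, 2, 1, 1, 1, 1, 1, 1
…and 28 more, for 40 total.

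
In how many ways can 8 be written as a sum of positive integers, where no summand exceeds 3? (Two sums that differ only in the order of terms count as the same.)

Listing the qualifying partitions of 8:
2+3+3
1+1+3+3
1+2+2+3
1+1+1+2+3
1+1+1+1+1+3
2+2+2+2
1+1+2+2+2
1+1+1+1+2+2
1+1+1+1+1+1+2
1+1+1+1+1+1+1+1
That's 10 in total.

10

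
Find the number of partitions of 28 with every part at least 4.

Enumerating by decreasing first part gives 100 partitions in all.

100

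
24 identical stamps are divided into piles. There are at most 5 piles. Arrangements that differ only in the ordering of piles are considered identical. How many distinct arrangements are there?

There are 333 such partitions.

333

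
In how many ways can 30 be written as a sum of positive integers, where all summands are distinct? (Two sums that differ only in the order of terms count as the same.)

There are 296 such partitions.

296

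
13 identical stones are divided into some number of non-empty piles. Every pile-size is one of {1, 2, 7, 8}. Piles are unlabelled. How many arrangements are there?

Enumerating:
8,2,2,1
8,2,1,1,1
8,1,1,1,1,1
7,2,2,2
7,2,2,1,1
7,2,1,1,1,1
7,1,1,1,1,1,1
2,2,2,2,2,2,1
2,2,2,2,2,1,1,1
2,2,2,2,1,1,1,1,1
2,2,2,1,1,1,1,1,1,1
2,2,1,1,1,1,1,1,1,1,1
2,1,1,1,1,1,1,1,1,1,1,1
1,1,1,1,1,1,1,1,1,1,1,1,1

14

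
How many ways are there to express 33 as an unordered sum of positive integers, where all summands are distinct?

448

There are 448 such partitions.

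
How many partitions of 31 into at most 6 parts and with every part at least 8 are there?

17

The partitions of 31 that satisfy the conditions:
31
23,8
22,9
21,10
20,11
19,12
18,13
17,14
16,15
15,8,8
14,9,8
13,10,8
13,9,9
12,11,8
12,10,9
11,11,9
11,10,10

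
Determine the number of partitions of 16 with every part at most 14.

229

Counting exhaustively, 229 partitions satisfy the conditions.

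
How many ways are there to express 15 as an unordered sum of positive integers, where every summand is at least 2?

There are too many to list fully; the first 12 (by largest part) are:
15
2, 13
3, 12
4, 11
2, 2, 11
5, 10
2, 3, 10
6, 9
2, 4, 9
3, 3, 9
2, 2, 2, 9
7, 8
…and 29 more, for 41 total.

41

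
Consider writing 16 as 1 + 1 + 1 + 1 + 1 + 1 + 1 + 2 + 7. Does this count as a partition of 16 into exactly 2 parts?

The parts sum to 16, and the condition 'there are exactly 2 summands' is violated.

No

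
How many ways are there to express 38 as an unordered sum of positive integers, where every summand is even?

490

Systematic enumeration (by largest part, then next-largest, …) yields 490.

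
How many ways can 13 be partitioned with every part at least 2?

Enumerating:
13
11,2
10,3
9,4
9,2,2
8,5
8,3,2
7,6
7,4,2
7,3,3
7,2,2,2
6,5,2
6,4,3
6,3,2,2
5,5,3
5,4,4
5,4,2,2
5,3,3,2
5,2,2,2,2
4,4,3,2
4,3,3,3
4,3,2,2,2
3,3,3,2,2
3,2,2,2,2,2

24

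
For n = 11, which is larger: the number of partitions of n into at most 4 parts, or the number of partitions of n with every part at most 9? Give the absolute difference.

27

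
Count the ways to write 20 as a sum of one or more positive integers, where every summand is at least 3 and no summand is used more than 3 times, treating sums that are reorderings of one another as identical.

A partial list (first 12 by largest part):
20
17 + 3
16 + 4
15 + 5
14 + 6
14 + 3 + 3
13 + 7
13 + 4 + 3
12 + 8
12 + 5 + 3
12 + 4 + 4
11 + 9
…and 32 more, for 44 total.

44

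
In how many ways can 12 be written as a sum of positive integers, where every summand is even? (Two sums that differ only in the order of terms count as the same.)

Enumerating:
12
10, 2
8, 4
8, 2, 2
6, 6
6, 4, 2
6, 2, 2, 2
4, 4, 4
4, 4, 2, 2
4, 2, 2, 2, 2
2, 2, 2, 2, 2, 2
Counting gives 11.

11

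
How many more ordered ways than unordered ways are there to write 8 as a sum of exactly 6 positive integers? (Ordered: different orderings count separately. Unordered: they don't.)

19

Compositions: C(7,5) = 21.
Partitions of 8 into exactly 6 parts: 2.
Difference: 21 − 2 = 19.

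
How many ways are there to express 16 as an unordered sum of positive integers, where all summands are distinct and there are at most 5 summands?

32

There are too many to list fully; the first 12 (by largest part) are:
16
1 + 15
2 + 14
3 + 13
1 + 2 + 13
4 + 12
1 + 3 + 12
5 + 11
1 + 4 + 11
2 + 3 + 11
6 + 10
1 + 5 + 10
…and 20 more, for 32 total.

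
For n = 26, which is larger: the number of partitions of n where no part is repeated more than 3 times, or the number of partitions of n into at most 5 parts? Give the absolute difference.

633

Partitions of 26 where no part is repeated more than 3 times: 1060.
Partitions of 26 into at most 5 parts: 427.
|1060 − 427| = 633.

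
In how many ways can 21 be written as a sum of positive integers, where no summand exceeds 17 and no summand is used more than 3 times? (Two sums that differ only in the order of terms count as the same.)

There are 388 such partitions.

388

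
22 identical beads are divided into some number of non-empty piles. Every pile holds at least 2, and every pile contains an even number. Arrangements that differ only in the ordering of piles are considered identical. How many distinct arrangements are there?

There are too many to list fully; the first 12 (by largest part) are:
22
20,2
18,4
18,2,2
16,6
16,4,2
16,2,2,2
14,8
14,6,2
14,4,4
14,4,2,2
14,2,2,2,2
…and 44 more, for 56 total.

56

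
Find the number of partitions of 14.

135

Counting exhaustively, 135 partitions satisfy the conditions.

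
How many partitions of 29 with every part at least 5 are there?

A partial list (first 12 by largest part):
29
24 + 5
23 + 6
22 + 7
21 + 8
20 + 9
19 + 10
19 + 5 + 5
18 + 11
18 + 6 + 5
17 + 12
17 + 7 + 5
…and 46 more, for 58 total.

58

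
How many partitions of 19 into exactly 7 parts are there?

65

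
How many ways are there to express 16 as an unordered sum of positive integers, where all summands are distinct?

There are too many to list fully; the first 12 (by largest part) are:
16
15+1
14+2
13+3
13+2+1
12+4
12+3+1
11+5
11+4+1
11+3+2
10+6
10+5+1
…and 20 more, for 32 total.

32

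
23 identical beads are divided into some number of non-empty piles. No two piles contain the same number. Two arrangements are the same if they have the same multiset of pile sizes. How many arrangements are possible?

104

Enumerating by decreasing first part gives 104 partitions in all.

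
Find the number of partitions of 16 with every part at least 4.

11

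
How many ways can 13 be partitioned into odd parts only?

18

The partitions of 13 that satisfy the conditions:
13
11+1+1
9+3+1
9+1+1+1+1
7+5+1
7+3+3
7+3+1+1+1
7+1+1+1+1+1+1
5+5+3
5+5+1+1+1
5+3+3+1+1
5+3+1+1+1+1+1
5+1+1+1+1+1+1+1+1
3+3+3+3+1
3+3+3+1+1+1+1
3+3+1+1+1+1+1+1+1
3+1+1+1+1+1+1+1+1+1+1
1+1+1+1+1+1+1+1+1+1+1+1+1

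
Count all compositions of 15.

16384

There are 14 gaps and each independently is a cut or not, giving 2^14 = 16384.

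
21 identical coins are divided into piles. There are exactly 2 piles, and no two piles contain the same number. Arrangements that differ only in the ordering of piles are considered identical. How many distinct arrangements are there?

10

Enumerating:
20+1
19+2
18+3
17+4
16+5
15+6
14+7
13+8
12+9
11+10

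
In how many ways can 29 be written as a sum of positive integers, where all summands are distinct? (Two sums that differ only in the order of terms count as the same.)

Counting exhaustively, 256 partitions satisfy the conditions.

256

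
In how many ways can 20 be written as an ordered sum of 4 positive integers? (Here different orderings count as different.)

Equivalently, choose which 3 of the 19 gaps become plus signs: C(19,3) = 969.

969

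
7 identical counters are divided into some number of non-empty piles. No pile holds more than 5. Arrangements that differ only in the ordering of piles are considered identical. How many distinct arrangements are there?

13

Listing the qualifying partitions of 7:
2 + 5
1 + 1 + 5
3 + 4
1 + 2 + 4
1 + 1 + 1 + 4
1 + 3 + 3
2 + 2 + 3
1 + 1 + 2 + 3
1 + 1 + 1 + 1 + 3
1 + 2 + 2 + 2
1 + 1 + 1 + 2 + 2
1 + 1 + 1 + 1 + 1 + 2
1 + 1 + 1 + 1 + 1 + 1 + 1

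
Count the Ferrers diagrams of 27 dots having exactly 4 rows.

Enumerating by decreasing first part gives 150 partitions in all.

150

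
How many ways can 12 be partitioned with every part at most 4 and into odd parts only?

5

The partitions of 12 that satisfy the conditions:
3+3+3+3
3+3+3+1+1+1
3+3+1+1+1+1+1+1
3+1+1+1+1+1+1+1+1+1
1+1+1+1+1+1+1+1+1+1+1+1
That's 5 in total.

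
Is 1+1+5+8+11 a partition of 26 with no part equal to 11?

No

The parts sum to 26, and the condition 'no summand equals 11' is violated.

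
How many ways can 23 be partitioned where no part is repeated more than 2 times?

Systematic enumeration (by largest part, then next-largest, …) yields 355.

355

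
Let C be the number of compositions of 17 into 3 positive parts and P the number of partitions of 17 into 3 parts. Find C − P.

96

Compositions: C(16,2) = 120.
Partitions of 17 into exactly 3 parts: 24.
Difference: 120 − 24 = 96.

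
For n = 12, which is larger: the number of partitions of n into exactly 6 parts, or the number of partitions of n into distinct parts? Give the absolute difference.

Partitions of 12 into exactly 6 parts: 11.
Partitions of 12 into distinct parts: 15.
|11 − 15| = 4.

4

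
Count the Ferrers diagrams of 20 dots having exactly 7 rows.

82

Systematic enumeration (by largest part, then next-largest, …) yields 82.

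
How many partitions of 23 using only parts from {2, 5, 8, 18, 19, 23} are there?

8

The partitions of 23 that satisfy the conditions:
23
19 + 2 + 2
18 + 5
8 + 8 + 5 + 2
8 + 5 + 5 + 5
8 + 5 + 2 + 2 + 2 + 2 + 2
5 + 5 + 5 + 2 + 2 + 2 + 2
5 + 2 + 2 + 2 + 2 + 2 + 2 + 2 + 2 + 2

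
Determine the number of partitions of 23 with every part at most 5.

There are 291 such partitions.

291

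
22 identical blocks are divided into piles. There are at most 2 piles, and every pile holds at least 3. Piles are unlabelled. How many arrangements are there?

Enumerating:
22
19,3
18,4
17,5
16,6
15,7
14,8
13,9
12,10
11,11
That's 10 in total.

10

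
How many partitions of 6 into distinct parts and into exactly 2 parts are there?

Listing the qualifying partitions of 6:
1, 5
2, 4

2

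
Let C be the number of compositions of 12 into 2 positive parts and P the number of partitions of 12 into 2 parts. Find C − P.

Ordered (compositions into 2 parts): C(11,1) = 11.
Unordered (partitions into 2 parts): 6.
Difference: 11 − 6 = 5.

5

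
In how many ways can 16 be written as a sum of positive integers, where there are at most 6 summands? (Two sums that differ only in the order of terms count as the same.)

Direct enumeration gives 136 partitions.

136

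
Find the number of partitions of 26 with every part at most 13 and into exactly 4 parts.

A full systematic count gives 83.

83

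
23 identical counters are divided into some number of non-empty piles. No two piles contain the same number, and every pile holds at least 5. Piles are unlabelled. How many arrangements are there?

They are:
23
18+5
17+6
16+7
15+8
14+9
13+10
12+11
12+6+5
11+7+5
10+8+5
10+7+6
9+8+6
That's 13 in total.

13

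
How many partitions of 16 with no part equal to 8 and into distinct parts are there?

27

A partial list (first 12 by largest part):
16
15,1
14,2
13,3
13,2,1
12,4
12,3,1
11,5
11,4,1
11,3,2
10,6
10,5,1
…and 15 more, for 27 total.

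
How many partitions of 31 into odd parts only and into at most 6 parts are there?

Enumerating by decreasing first part gives 82 partitions in all.

82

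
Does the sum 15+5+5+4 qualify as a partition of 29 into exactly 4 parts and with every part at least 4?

The parts sum to 29, and the condition 'there are exactly 4 summands' holds; the condition 'every summand is at least 4' holds.

Yes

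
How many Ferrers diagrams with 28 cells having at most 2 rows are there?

15

They are:
28
27, 1
26, 2
25, 3
24, 4
23, 5
22, 6
21, 7
20, 8
19, 9
18, 10
17, 11
16, 12
15, 13
14, 14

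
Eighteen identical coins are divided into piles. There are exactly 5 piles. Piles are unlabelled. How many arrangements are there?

57

A partial list (first 12 by largest part):
14 + 1 + 1 + 1 + 1
13 + 2 + 1 + 1 + 1
12 + 3 + 1 + 1 + 1
12 + 2 + 2 + 1 + 1
11 + 4 + 1 + 1 + 1
11 + 3 + 2 + 1 + 1
11 + 2 + 2 + 2 + 1
10 + 5 + 1 + 1 + 1
10 + 4 + 2 + 1 + 1
10 + 3 + 3 + 1 + 1
10 + 3 + 2 + 2 + 1
10 + 2 + 2 + 2 + 2
…and 45 more, for 57 total.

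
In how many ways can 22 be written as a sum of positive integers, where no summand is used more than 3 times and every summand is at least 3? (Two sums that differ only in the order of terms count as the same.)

66

There are too many to list fully; the first 12 (by largest part) are:
22
19 + 3
18 + 4
17 + 5
16 + 6
16 + 3 + 3
15 + 7
15 + 4 + 3
14 + 8
14 + 5 + 3
14 + 4 + 4
13 + 9
…and 54 more, for 66 total.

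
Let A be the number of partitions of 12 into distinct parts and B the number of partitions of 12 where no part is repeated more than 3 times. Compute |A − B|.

35

Partitions of 12 into distinct parts: 15.
Partitions of 12 where no part is repeated more than 3 times: 50.
|15 − 50| = 35.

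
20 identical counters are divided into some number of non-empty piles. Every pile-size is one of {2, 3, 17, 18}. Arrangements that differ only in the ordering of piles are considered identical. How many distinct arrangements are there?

Enumerating:
18,2
17,3
3,3,3,3,3,3,2
3,3,3,3,2,2,2,2
3,3,2,2,2,2,2,2,2
2,2,2,2,2,2,2,2,2,2
Counting gives 6.

6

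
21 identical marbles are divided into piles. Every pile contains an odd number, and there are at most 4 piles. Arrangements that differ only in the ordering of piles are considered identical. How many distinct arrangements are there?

The partitions of 21 that satisfy the conditions:
21
19,1,1
17,3,1
15,5,1
15,3,3
13,7,1
13,5,3
11,9,1
11,7,3
11,5,5
9,9,3
9,7,5
7,7,7
Counting gives 13.

13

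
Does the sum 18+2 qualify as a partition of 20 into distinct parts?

Yes

The parts sum to 20, and the condition 'all summands are distinct' holds.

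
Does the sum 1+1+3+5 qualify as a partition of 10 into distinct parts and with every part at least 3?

The parts sum to 10, and the condition 'all summands are distinct' is violated.

No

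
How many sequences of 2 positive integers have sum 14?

13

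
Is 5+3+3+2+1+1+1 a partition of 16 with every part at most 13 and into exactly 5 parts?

No

The parts sum to 16, and the condition 'there are exactly 5 summands' is violated.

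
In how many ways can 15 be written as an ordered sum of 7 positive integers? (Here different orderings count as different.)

3003

A composition of 15 into 7 positive parts is chosen by placing 6 dividers among the 14 gaps between 15 units: C(14,6) = 3003.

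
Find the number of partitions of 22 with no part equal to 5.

705

Systematic enumeration (by largest part, then next-largest, …) yields 705.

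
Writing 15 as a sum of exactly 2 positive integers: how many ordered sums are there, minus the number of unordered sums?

Ordered (compositions into 2 parts): C(14,1) = 14.
Unordered (partitions into 2 parts): 7.
Difference: 14 − 7 = 7.

7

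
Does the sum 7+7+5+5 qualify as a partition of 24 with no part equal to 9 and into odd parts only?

Yes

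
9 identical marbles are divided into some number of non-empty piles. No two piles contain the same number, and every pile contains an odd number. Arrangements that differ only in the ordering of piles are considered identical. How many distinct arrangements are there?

2

Enumerating:
9
5+3+1
Counting gives 2.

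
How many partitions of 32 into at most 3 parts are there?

Systematic enumeration (by largest part, then next-largest, …) yields 102.

102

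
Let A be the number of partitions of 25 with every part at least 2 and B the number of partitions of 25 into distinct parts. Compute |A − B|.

241

Partitions of 25 with every part at least 2: 383.
Partitions of 25 into distinct parts: 142.
|383 − 142| = 241.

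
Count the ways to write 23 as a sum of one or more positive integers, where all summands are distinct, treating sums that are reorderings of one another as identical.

104

Systematic enumeration (by largest part, then next-largest, …) yields 104.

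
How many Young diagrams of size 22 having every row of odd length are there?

89

Direct enumeration gives 89 partitions.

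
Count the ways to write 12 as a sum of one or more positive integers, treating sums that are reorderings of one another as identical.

77

Counting exhaustively, 77 partitions satisfy the conditions.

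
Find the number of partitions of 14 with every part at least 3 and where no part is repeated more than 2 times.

12

They are:
14
11, 3
10, 4
9, 5
8, 6
8, 3, 3
7, 7
7, 4, 3
6, 5, 3
6, 4, 4
5, 5, 4
4, 4, 3, 3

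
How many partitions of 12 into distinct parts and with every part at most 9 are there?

12

They are:
9,3
9,2,1
8,4
8,3,1
7,5
7,4,1
7,3,2
6,5,1
6,4,2
6,3,2,1
5,4,3
5,4,2,1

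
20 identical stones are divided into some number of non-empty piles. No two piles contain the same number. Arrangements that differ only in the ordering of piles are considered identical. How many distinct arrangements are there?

64

There are too many to list fully; the first 12 (by largest part) are:
20
19, 1
18, 2
17, 3
17, 2, 1
16, 4
16, 3, 1
15, 5
15, 4, 1
15, 3, 2
14, 6
14, 5, 1
…and 52 more, for 64 total.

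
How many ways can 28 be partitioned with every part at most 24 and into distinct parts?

Counting exhaustively, 217 partitions satisfy the conditions.

217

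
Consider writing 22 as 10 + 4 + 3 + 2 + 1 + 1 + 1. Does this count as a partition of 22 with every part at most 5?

No

The parts sum to 22, and the condition 'no summand exceeds 5' is violated.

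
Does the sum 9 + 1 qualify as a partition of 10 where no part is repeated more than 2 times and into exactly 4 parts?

No

The parts sum to 10, and the condition 'there are exactly 4 summands' is violated.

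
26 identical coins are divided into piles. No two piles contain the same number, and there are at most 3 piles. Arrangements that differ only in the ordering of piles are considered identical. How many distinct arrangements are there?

A partial list (first 12 by largest part):
26
1,25
2,24
3,23
1,2,23
4,22
1,3,22
5,21
1,4,21
2,3,21
6,20
1,5,20
…and 45 more, for 57 total.

57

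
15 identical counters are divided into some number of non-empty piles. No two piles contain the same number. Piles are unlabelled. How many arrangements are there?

27

There are too many to list fully; the first 12 (by largest part) are:
15
1 + 14
2 + 13
3 + 12
1 + 2 + 12
4 + 11
1 + 3 + 11
5 + 10
1 + 4 + 10
2 + 3 + 10
6 + 9
1 + 5 + 9
…and 15 more, for 27 total.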